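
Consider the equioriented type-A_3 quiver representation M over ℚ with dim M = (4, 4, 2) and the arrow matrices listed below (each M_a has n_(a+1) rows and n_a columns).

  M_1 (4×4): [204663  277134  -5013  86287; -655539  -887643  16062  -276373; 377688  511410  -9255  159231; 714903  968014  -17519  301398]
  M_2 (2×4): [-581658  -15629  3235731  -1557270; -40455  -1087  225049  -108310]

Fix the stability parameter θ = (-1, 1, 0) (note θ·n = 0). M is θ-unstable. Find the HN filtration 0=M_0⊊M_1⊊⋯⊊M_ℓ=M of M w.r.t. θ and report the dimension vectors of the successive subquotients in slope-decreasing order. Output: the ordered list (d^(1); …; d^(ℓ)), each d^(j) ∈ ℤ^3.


Interval decomposition of M: I[1,2]^2, I[1,3]^2.
HN type (ℓ=3): μ^(1)=1; μ^(2)=1/2; μ^(3)=-1

((0, 2, 0); (0, 2, 2); (4, 0, 0))


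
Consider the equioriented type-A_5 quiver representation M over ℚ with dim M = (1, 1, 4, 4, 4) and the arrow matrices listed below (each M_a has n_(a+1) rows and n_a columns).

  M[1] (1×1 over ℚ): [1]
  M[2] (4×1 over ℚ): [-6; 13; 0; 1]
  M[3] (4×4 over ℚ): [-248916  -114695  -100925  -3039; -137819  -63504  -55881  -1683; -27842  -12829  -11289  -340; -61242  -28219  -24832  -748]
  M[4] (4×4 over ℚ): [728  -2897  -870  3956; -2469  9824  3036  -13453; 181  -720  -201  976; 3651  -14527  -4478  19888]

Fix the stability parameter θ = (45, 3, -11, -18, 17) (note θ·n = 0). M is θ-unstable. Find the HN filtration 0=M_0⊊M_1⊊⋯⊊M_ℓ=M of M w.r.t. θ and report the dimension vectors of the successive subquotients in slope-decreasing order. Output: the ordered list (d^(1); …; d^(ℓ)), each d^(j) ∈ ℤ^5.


Via rank(M_{q-1}∘⋯∘M_p): M ≅ I[1,5], I[3,5]^3.
μ_θ-semistable layers: μ^(1)=17; μ^(2)=19/4; μ^(3)=-29/2

((0, 0, 0, 0, 4); (1, 1, 1, 1, 0); (0, 0, 3, 3, 0))


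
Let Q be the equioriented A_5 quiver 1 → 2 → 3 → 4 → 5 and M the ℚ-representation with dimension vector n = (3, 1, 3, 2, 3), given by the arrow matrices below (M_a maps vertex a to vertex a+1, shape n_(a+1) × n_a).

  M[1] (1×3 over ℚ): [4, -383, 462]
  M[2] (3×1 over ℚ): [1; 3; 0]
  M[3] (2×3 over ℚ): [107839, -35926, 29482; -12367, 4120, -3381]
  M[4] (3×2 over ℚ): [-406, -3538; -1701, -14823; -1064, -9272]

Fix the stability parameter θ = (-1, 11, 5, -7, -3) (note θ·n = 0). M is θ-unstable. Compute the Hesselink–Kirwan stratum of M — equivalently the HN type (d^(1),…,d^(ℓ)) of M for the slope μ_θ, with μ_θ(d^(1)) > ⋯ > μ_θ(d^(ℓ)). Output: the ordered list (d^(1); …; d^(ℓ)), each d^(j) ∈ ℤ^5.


Barcode: M ≅ I[1,1]^2, I[1,4], I[3,3], I[3,5], I[5,5]^2. HN layers by μ_θ (5 steps, strictly decreasing):
  μ^(1)=5; μ^(2)=3; μ^(3)=-1; μ^(4)=-5/3; μ^(5)=-3

((0, 0, 1, 0, 0); (0, 1, 1, 1, 0); (3, 0, 0, 0, 0); (0, 0, 1, 1, 1); (0, 0, 0, 0, 2))


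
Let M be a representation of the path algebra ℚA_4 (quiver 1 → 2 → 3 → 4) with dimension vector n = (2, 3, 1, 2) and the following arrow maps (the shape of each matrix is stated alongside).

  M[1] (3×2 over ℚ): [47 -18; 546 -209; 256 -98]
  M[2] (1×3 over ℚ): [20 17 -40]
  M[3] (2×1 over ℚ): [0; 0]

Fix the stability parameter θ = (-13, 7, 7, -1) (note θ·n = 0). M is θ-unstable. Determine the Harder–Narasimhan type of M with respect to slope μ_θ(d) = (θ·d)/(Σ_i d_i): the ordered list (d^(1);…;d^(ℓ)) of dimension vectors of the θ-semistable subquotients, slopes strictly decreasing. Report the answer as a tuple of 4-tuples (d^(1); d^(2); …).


Interval decomposition of M: I[1,2], I[1,3], I[2,2], I[4,4]^2.
HN type (ℓ=3): μ^(1)=7; μ^(2)=-1; μ^(3)=-13

((0, 3, 1, 0); (0, 0, 0, 2); (2, 0, 0, 0))


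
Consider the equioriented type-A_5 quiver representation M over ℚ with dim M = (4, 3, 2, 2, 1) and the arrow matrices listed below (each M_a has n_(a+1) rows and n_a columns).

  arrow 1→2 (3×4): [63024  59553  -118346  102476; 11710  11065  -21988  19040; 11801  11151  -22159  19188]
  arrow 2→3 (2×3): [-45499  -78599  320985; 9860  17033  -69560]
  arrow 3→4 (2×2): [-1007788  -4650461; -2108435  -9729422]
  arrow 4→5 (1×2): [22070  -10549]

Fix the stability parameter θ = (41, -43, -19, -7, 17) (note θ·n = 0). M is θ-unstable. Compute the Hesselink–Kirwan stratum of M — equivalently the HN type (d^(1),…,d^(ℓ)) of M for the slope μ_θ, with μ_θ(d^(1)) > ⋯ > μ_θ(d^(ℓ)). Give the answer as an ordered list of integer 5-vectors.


Barcode: M ≅ I[1,1], I[1,2], I[1,4], I[1,5]. HN layers by μ_θ (4 steps, strictly decreasing):
  μ^(1)=41; μ^(2)=17; μ^(3)=-1; μ^(4)=-7

((1, 0, 0, 0, 0); (0, 0, 0, 0, 1); (1, 1, 0, 0, 0); (2, 2, 2, 2, 0))


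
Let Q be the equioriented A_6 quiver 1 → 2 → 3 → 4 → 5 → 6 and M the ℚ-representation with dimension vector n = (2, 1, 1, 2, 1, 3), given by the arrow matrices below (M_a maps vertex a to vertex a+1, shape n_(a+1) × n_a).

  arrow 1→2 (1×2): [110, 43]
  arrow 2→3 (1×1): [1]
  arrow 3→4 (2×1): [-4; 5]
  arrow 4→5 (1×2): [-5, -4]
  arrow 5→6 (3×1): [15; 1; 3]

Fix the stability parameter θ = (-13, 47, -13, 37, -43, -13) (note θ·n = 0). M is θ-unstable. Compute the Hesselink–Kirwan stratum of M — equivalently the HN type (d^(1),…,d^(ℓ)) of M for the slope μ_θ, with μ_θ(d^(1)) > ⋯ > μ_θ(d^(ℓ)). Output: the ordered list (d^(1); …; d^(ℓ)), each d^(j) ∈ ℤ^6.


Via rank(M_{q-1}∘⋯∘M_p): M ≅ I[1,1], I[1,4], I[4,6], I[6,6]^2.
μ_θ-semistable layers: μ^(1)=37; μ^(2)=17; μ^(3)=-19/3; μ^(4)=-13

((0, 0, 0, 1, 0, 0); (0, 1, 1, 0, 0, 0); (0, 0, 0, 1, 1, 1); (2, 0, 0, 0, 0, 2))


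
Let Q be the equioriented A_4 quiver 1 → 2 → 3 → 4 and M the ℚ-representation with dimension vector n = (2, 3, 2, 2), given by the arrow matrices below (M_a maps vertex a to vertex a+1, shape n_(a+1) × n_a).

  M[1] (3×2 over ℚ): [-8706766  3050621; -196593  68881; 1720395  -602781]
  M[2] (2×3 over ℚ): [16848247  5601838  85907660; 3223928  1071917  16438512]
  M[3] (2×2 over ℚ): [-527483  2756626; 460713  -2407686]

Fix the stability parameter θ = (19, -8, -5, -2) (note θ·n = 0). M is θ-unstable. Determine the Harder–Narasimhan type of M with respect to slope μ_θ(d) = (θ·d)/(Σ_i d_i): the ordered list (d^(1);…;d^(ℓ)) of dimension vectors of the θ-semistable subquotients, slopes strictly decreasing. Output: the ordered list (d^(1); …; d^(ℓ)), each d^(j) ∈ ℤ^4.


Barcode: M ≅ I[1,3], I[1,4], I[2,2], I[4,4]. HN layers by μ_θ (4 steps, strictly decreasing):
  μ^(1)=2; μ^(2)=1; μ^(3)=-2; μ^(4)=-8

((1, 1, 1, 0); (1, 1, 1, 1); (0, 0, 0, 1); (0, 1, 0, 0))


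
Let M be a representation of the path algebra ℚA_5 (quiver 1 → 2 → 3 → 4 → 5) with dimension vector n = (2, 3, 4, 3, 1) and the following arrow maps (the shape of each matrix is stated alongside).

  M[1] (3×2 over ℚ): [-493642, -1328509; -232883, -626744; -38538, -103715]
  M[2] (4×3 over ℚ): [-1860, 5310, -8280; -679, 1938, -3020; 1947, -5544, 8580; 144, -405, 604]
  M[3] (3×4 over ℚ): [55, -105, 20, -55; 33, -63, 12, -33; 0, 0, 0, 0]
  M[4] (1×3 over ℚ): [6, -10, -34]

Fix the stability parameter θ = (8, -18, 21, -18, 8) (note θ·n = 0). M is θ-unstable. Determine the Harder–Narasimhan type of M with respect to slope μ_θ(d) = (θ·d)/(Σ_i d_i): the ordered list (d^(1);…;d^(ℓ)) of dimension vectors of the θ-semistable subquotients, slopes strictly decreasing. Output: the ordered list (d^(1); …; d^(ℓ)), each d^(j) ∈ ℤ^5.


Barcode: M ≅ I[1,3], I[1,4], I[2,2], I[3,3]^2, I[4,4], I[4,5]. HN layers by μ_θ (5 steps, strictly decreasing):
  μ^(1)=21; μ^(2)=8; μ^(3)=3/2; μ^(4)=-5; μ^(5)=-18

((0, 0, 3, 0, 0); (0, 0, 0, 0, 1); (0, 0, 1, 1, 0); (2, 2, 0, 0, 0); (0, 1, 0, 2, 0))


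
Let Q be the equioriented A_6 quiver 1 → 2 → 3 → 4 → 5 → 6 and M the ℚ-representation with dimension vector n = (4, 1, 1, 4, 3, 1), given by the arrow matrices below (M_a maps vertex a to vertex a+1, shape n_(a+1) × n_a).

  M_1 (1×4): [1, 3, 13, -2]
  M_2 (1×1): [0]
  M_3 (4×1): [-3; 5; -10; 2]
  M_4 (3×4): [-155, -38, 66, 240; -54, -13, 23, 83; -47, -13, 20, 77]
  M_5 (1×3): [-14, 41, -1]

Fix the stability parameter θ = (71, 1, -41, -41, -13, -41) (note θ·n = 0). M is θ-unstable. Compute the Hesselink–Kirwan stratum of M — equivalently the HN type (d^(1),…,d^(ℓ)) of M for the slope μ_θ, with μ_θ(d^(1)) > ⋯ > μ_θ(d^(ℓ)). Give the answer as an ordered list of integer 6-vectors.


Via rank(M_{q-1}∘⋯∘M_p): M ≅ I[1,1]^3, I[1,2], I[3,6], I[4,4], I[4,5]^2.
μ_θ-semistable layers: μ^(1)=71; μ^(2)=36; μ^(3)=-13; μ^(4)=-27; μ^(5)=-41

((3, 0, 0, 0, 0, 0); (1, 1, 0, 0, 0, 0); (0, 0, 0, 0, 2, 0); (0, 0, 0, 0, 1, 1); (0, 0, 1, 4, 0, 0))


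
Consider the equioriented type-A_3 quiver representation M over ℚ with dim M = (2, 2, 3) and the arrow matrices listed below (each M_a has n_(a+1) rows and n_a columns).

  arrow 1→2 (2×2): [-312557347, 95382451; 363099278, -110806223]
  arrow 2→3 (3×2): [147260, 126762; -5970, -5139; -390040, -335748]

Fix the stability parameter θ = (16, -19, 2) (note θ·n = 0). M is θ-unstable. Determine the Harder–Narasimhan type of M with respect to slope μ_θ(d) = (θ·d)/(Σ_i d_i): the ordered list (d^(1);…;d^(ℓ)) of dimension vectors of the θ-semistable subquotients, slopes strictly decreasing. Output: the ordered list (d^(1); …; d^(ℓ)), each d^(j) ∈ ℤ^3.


Via rank(M_{q-1}∘⋯∘M_p): M ≅ I[1,2], I[1,3], I[3,3]^2.
μ_θ-semistable layers: μ^(1)=2; μ^(2)=-3/2

((0, 0, 3); (2, 2, 0))


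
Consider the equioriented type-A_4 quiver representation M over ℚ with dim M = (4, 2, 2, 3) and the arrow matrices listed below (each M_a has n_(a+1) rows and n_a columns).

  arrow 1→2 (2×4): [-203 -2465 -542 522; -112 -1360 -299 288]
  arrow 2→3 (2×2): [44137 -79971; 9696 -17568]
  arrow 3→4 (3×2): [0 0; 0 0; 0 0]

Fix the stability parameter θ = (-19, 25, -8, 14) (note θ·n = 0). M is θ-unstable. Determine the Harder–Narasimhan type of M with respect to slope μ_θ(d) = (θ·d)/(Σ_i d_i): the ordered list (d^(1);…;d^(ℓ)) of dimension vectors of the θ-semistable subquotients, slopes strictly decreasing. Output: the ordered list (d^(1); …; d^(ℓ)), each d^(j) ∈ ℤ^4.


Barcode: M ≅ I[1,1]^2, I[1,2], I[1,3], I[3,3], I[4,4]^3. HN layers by μ_θ (5 steps, strictly decreasing):
  μ^(1)=25; μ^(2)=14; μ^(3)=17/2; μ^(4)=-8; μ^(5)=-19

((0, 1, 0, 0); (0, 0, 0, 3); (0, 1, 1, 0); (0, 0, 1, 0); (4, 0, 0, 0))


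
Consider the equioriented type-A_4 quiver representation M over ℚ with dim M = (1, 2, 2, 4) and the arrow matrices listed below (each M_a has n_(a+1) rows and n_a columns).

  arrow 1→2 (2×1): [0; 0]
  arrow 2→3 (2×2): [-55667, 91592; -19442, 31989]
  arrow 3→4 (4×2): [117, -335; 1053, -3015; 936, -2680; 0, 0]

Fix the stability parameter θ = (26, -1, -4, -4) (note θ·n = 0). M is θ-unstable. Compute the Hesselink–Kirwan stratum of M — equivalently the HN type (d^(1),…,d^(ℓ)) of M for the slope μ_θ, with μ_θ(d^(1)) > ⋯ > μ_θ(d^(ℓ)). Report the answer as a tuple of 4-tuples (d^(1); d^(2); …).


Interval decomposition of M: I[1,1], I[2,3], I[2,4], I[4,4]^3.
HN type (ℓ=4): μ^(1)=26; μ^(2)=-5/2; μ^(3)=-3; μ^(4)=-4

((1, 0, 0, 0); (0, 1, 1, 0); (0, 1, 1, 1); (0, 0, 0, 3))


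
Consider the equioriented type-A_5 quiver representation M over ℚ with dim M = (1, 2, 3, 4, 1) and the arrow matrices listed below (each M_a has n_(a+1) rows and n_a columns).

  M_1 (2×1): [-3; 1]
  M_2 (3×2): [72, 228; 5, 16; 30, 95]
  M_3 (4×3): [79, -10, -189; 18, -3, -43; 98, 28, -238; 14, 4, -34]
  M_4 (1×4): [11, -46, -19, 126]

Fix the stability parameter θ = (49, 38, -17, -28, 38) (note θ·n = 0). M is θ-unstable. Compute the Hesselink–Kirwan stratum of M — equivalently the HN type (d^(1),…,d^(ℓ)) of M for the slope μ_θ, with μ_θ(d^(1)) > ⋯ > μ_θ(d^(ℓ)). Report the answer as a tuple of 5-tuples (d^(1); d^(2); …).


Via rank(M_{q-1}∘⋯∘M_p): M ≅ I[1,5], I[2,4], I[3,3], I[4,4]^2.
μ_θ-semistable layers: μ^(1)=38; μ^(2)=21/2; μ^(3)=-7/3; μ^(4)=-17; μ^(5)=-28

((0, 0, 0, 0, 1); (1, 1, 1, 1, 0); (0, 1, 1, 1, 0); (0, 0, 1, 0, 0); (0, 0, 0, 2, 0))


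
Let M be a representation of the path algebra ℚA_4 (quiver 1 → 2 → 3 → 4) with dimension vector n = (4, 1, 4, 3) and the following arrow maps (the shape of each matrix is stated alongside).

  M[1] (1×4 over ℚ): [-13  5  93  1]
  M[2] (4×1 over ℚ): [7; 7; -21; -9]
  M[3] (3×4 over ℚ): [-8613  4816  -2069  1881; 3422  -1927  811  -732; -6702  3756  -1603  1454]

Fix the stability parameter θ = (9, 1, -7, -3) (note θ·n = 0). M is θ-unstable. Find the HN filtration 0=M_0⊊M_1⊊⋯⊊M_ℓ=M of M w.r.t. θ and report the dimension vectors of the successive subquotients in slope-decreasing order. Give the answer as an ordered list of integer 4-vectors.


Via rank(M_{q-1}∘⋯∘M_p): M ≅ I[1,1]^3, I[1,4], I[3,3], I[3,4]^2.
μ_θ-semistable layers: μ^(1)=9; μ^(2)=0; μ^(3)=-3; μ^(4)=-7

((3, 0, 0, 0); (1, 1, 1, 1); (0, 0, 0, 2); (0, 0, 3, 0))


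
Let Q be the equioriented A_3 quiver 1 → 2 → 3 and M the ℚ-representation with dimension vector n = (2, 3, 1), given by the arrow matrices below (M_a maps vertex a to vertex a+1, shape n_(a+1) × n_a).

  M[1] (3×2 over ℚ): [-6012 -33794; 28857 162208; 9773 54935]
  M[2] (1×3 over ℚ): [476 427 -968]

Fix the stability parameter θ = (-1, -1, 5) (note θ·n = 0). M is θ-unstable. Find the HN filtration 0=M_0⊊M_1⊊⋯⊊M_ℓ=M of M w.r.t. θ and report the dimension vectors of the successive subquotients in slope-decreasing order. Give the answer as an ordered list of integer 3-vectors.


Barcode: M ≅ I[1,2], I[1,3], I[2,2]. HN layers by μ_θ (2 steps, strictly decreasing):
  μ^(1)=5; μ^(2)=-1

((0, 0, 1); (2, 3, 0))


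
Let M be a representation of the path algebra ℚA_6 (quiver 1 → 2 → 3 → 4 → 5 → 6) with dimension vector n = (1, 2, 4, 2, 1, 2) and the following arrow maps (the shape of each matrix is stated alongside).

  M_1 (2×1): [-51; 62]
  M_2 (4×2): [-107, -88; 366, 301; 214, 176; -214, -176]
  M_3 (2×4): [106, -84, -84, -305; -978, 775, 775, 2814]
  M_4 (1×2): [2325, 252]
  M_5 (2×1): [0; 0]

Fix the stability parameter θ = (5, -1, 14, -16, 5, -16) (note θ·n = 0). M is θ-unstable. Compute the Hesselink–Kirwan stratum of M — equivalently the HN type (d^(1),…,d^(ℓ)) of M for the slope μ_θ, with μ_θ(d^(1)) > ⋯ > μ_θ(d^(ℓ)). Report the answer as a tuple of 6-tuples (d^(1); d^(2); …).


Interval decomposition of M: I[1,3], I[2,4], I[3,3], I[3,5], I[6,6]^2.
HN type (ℓ=5): μ^(1)=14; μ^(2)=5; μ^(3)=2; μ^(4)=-1; μ^(5)=-16

((0, 0, 2, 0, 0, 0); (0, 0, 0, 0, 1, 0); (1, 1, 0, 0, 0, 0); (0, 1, 2, 2, 0, 0); (0, 0, 0, 0, 0, 2))


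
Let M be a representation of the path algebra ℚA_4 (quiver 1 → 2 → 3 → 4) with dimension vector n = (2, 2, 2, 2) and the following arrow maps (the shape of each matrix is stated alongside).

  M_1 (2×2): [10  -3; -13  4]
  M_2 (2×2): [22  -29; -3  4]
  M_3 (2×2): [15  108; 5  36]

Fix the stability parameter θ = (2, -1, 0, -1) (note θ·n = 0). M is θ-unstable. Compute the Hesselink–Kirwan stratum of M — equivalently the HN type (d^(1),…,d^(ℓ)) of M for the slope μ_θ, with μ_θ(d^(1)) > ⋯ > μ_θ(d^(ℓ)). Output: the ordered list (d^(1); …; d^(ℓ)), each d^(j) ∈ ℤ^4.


Via rank(M_{q-1}∘⋯∘M_p): M ≅ I[1,3], I[1,4], I[4,4].
μ_θ-semistable layers: μ^(1)=1/3; μ^(2)=0; μ^(3)=-1

((1, 1, 1, 0); (1, 1, 1, 1); (0, 0, 0, 1))


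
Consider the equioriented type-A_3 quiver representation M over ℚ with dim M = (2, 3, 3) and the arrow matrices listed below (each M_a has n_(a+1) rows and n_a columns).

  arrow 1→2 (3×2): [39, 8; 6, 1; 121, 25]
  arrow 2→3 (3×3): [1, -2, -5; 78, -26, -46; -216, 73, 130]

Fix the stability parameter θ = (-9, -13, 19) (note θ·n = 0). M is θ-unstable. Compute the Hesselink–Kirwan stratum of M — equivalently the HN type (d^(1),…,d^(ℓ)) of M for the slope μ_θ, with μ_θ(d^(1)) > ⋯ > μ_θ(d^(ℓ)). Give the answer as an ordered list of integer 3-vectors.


Via rank(M_{q-1}∘⋯∘M_p): M ≅ I[1,3]^2, I[2,3].
μ_θ-semistable layers: μ^(1)=19; μ^(2)=-11; μ^(3)=-13

((0, 0, 3); (2, 2, 0); (0, 1, 0))


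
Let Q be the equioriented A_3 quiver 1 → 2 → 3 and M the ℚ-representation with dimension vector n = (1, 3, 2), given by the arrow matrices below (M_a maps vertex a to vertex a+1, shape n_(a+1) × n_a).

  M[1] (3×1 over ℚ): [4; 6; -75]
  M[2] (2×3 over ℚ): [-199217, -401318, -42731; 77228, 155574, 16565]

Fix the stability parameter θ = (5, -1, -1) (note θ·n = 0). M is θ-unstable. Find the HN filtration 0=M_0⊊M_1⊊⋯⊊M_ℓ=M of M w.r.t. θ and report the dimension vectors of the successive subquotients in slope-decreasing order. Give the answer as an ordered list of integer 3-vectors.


Barcode: M ≅ I[1,3], I[2,2], I[2,3]. HN layers by μ_θ (2 steps, strictly decreasing):
  μ^(1)=1; μ^(2)=-1

((1, 1, 1); (0, 2, 1))


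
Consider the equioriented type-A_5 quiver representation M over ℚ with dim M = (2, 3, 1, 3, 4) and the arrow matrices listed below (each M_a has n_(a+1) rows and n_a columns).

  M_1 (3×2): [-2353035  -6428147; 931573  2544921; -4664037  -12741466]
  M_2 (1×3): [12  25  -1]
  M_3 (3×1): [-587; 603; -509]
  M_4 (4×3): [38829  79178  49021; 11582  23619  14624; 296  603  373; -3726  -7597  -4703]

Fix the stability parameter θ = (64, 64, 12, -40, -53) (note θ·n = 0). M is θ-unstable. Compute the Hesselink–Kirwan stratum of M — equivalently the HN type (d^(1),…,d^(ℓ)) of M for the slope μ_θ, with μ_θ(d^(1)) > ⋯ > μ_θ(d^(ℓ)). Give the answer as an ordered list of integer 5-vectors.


Interval decomposition of M: I[1,2], I[1,5], I[2,2], I[4,5]^2, I[5,5].
HN type (ℓ=4): μ^(1)=64; μ^(2)=47/5; μ^(3)=-93/2; μ^(4)=-53

((1, 2, 0, 0, 0); (1, 1, 1, 1, 1); (0, 0, 0, 2, 2); (0, 0, 0, 0, 1))


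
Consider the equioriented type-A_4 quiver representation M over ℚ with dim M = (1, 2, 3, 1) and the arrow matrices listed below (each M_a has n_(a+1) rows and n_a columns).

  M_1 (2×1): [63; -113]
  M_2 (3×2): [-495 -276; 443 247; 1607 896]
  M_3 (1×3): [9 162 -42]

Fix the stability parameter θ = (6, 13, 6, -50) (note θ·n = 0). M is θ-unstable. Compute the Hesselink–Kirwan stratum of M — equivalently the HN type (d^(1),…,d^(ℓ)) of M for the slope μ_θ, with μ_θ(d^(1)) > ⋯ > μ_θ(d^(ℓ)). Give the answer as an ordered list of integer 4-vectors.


Barcode: M ≅ I[1,4], I[2,3], I[3,3]. HN layers by μ_θ (3 steps, strictly decreasing):
  μ^(1)=19/2; μ^(2)=6; μ^(3)=-25/4

((0, 1, 1, 0); (0, 0, 1, 0); (1, 1, 1, 1))


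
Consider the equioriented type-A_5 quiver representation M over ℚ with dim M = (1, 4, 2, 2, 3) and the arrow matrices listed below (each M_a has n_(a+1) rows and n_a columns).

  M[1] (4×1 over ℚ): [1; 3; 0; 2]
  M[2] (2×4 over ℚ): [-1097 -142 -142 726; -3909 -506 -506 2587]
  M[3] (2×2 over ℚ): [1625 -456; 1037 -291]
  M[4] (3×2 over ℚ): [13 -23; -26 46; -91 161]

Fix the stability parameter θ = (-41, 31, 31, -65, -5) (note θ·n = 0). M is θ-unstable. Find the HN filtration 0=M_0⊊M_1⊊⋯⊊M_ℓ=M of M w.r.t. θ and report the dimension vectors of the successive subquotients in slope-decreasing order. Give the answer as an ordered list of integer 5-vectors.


Via rank(M_{q-1}∘⋯∘M_p): M ≅ I[1,5], I[2,2]^2, I[2,4], I[5,5]^2.
μ_θ-semistable layers: μ^(1)=31; μ^(2)=-1; μ^(3)=-2; μ^(4)=-5; μ^(5)=-41

((0, 2, 0, 0, 0); (0, 1, 1, 1, 0); (0, 1, 1, 1, 1); (0, 0, 0, 0, 2); (1, 0, 0, 0, 0))


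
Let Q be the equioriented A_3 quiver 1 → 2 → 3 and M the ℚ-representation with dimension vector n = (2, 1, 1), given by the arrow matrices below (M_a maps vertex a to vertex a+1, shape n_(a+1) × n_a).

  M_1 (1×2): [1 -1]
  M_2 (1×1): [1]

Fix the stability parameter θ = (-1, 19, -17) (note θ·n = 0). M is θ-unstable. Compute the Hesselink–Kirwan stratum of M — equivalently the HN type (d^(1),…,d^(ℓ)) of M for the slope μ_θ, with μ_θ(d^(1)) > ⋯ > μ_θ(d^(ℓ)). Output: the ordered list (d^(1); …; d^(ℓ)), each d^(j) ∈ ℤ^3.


Interval decomposition of M: I[1,1], I[1,3].
HN type (ℓ=2): μ^(1)=1; μ^(2)=-1

((0, 1, 1); (2, 0, 0))


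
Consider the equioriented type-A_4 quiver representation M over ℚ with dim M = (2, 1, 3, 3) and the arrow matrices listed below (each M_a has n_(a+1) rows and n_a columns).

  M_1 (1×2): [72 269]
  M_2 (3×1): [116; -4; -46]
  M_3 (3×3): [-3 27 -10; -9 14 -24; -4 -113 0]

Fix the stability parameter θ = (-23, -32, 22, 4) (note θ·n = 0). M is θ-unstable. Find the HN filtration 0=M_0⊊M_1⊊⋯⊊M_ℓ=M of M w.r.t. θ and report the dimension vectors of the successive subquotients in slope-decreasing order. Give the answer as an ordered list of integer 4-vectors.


Interval decomposition of M: I[1,1], I[1,4], I[3,4]^2.
HN type (ℓ=3): μ^(1)=13; μ^(2)=-23; μ^(3)=-55/2

((0, 0, 3, 3); (1, 0, 0, 0); (1, 1, 0, 0))


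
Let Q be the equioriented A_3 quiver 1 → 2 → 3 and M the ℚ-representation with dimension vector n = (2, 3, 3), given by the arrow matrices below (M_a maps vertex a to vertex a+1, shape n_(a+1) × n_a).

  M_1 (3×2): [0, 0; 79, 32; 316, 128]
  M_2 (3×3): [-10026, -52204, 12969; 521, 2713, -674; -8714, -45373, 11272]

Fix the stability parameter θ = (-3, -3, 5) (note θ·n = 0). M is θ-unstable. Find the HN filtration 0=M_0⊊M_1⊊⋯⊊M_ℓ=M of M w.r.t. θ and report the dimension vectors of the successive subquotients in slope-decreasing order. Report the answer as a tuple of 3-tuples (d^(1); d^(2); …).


Barcode: M ≅ I[1,1], I[1,3], I[2,3]^2. HN layers by μ_θ (2 steps, strictly decreasing):
  μ^(1)=5; μ^(2)=-3

((0, 0, 3); (2, 3, 0))


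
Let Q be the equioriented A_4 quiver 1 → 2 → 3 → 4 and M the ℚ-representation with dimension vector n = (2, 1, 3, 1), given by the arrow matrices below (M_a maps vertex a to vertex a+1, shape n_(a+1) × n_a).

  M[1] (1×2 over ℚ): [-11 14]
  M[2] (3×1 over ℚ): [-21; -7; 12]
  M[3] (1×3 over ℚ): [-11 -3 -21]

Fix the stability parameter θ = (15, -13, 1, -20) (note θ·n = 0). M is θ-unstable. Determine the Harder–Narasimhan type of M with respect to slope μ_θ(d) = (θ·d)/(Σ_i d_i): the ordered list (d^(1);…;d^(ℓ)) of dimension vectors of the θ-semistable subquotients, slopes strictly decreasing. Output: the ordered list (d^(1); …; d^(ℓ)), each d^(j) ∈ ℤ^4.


Interval decomposition of M: I[1,1], I[1,3], I[3,3], I[3,4].
HN type (ℓ=3): μ^(1)=15; μ^(2)=1; μ^(3)=-19/2

((1, 0, 0, 0); (1, 1, 2, 0); (0, 0, 1, 1))


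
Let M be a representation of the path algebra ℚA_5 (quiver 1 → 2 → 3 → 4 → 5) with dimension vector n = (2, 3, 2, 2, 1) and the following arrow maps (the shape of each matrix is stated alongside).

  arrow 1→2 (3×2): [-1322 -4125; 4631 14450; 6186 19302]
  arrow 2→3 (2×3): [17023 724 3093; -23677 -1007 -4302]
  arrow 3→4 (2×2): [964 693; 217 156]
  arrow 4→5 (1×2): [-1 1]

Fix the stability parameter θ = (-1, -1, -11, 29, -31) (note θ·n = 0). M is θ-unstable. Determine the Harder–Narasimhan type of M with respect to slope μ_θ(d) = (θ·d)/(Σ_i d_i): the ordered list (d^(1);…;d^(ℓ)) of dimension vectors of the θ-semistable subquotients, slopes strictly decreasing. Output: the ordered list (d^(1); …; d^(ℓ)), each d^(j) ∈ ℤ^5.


Via rank(M_{q-1}∘⋯∘M_p): M ≅ I[1,4], I[1,5], I[2,2].
μ_θ-semistable layers: μ^(1)=29; μ^(2)=-1; μ^(3)=-13/3

((0, 0, 0, 1, 0); (0, 1, 0, 1, 1); (2, 2, 2, 0, 0))


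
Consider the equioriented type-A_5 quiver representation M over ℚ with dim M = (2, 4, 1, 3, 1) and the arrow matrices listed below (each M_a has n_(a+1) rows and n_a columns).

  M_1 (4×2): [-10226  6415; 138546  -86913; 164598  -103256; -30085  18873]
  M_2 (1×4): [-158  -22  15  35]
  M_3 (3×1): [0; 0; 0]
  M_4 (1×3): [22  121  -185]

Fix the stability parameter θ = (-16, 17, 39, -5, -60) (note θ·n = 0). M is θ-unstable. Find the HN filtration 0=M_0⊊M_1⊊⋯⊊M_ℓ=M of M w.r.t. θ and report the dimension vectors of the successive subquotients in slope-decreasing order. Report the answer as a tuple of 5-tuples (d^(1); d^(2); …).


Barcode: M ≅ I[1,2], I[1,3], I[2,2]^2, I[4,4]^2, I[4,5]. HN layers by μ_θ (5 steps, strictly decreasing):
  μ^(1)=39; μ^(2)=17; μ^(3)=-5; μ^(4)=-16; μ^(5)=-65/2

((0, 0, 1, 0, 0); (0, 4, 0, 0, 0); (0, 0, 0, 2, 0); (2, 0, 0, 0, 0); (0, 0, 0, 1, 1))


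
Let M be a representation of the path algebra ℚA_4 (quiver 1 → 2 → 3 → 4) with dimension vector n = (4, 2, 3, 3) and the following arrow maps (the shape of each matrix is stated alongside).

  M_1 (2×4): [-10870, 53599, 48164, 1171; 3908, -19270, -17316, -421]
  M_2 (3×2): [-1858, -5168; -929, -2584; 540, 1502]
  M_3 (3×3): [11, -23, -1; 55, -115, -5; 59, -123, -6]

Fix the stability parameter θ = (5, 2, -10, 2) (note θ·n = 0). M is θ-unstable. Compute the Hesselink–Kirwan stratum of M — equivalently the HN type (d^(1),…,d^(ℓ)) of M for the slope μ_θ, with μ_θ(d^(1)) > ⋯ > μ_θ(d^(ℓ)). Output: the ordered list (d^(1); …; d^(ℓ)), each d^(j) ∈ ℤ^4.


Interval decomposition of M: I[1,1]^2, I[1,4]^2, I[3,3], I[4,4].
HN type (ℓ=4): μ^(1)=5; μ^(2)=2; μ^(3)=-1; μ^(4)=-10

((2, 0, 0, 0); (0, 0, 0, 3); (2, 2, 2, 0); (0, 0, 1, 0))


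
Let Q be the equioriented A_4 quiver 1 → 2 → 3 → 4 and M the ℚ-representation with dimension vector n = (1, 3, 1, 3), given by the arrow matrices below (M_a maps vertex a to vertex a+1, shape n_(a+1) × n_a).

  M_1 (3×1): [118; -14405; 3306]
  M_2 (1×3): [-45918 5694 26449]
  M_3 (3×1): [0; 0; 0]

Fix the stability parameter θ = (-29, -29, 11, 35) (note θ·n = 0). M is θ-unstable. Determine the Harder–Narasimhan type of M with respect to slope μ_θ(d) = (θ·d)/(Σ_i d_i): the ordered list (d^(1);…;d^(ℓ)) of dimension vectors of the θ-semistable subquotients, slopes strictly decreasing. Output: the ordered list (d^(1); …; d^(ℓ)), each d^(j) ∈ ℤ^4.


Barcode: M ≅ I[1,2], I[2,2], I[2,3], I[4,4]^3. HN layers by μ_θ (3 steps, strictly decreasing):
  μ^(1)=35; μ^(2)=11; μ^(3)=-29

((0, 0, 0, 3); (0, 0, 1, 0); (1, 3, 0, 0))


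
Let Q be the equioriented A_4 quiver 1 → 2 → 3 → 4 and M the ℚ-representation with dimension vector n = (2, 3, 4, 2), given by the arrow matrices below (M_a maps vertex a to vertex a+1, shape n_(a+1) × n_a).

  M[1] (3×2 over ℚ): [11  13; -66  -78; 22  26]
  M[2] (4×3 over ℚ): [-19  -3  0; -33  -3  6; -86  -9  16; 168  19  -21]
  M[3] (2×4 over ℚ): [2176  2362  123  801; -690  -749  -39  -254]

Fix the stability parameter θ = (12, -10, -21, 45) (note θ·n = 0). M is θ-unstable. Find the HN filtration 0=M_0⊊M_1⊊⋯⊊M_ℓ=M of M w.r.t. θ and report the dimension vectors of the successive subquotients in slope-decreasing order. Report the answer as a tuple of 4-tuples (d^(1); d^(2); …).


Barcode: M ≅ I[1,1], I[1,4], I[2,3], I[2,4], I[3,3]. HN layers by μ_θ (5 steps, strictly decreasing):
  μ^(1)=45; μ^(2)=12; μ^(3)=-19/3; μ^(4)=-31/2; μ^(5)=-21

((0, 0, 0, 2); (1, 0, 0, 0); (1, 1, 1, 0); (0, 2, 2, 0); (0, 0, 1, 0))


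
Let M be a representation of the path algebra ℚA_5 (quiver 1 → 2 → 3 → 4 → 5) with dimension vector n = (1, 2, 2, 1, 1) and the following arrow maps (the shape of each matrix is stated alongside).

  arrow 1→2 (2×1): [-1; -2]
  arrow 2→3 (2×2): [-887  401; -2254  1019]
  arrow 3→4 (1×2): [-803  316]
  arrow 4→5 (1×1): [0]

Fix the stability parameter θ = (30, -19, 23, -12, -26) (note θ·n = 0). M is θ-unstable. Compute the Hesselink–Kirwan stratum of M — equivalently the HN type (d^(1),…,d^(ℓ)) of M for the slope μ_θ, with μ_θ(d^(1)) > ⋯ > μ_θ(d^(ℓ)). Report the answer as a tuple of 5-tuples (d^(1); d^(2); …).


Barcode: M ≅ I[1,4], I[2,3], I[5,5]. HN layers by μ_θ (4 steps, strictly decreasing):
  μ^(1)=23; μ^(2)=11/2; μ^(3)=-19; μ^(4)=-26

((0, 0, 1, 0, 0); (1, 1, 1, 1, 0); (0, 1, 0, 0, 0); (0, 0, 0, 0, 1))


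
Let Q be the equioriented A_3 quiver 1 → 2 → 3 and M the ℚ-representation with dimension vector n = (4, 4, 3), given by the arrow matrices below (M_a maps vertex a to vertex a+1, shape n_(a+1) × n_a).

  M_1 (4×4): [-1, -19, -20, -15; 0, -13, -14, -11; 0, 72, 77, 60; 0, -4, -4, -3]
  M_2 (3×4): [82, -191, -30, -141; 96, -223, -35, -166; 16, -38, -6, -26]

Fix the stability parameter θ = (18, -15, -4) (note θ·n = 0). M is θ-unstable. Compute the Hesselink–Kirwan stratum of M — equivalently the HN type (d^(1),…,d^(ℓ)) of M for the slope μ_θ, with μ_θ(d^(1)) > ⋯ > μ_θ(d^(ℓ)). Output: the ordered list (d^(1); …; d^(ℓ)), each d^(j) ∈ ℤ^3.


Interval decomposition of M: I[1,2], I[1,3]^3.
HN type (ℓ=2): μ^(1)=3/2; μ^(2)=-1/3

((1, 1, 0); (3, 3, 3))


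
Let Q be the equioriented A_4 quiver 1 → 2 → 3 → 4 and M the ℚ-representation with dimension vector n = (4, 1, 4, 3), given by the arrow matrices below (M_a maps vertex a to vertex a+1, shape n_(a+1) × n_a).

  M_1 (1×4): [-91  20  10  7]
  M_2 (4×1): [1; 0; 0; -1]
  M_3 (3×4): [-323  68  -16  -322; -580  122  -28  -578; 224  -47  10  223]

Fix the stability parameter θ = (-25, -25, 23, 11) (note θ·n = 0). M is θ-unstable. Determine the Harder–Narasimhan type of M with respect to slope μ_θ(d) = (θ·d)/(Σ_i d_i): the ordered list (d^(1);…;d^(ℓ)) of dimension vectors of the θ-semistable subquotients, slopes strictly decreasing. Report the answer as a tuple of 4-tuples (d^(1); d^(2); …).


Barcode: M ≅ I[1,1]^3, I[1,4], I[3,3]^2, I[3,4], I[4,4]. HN layers by μ_θ (4 steps, strictly decreasing):
  μ^(1)=23; μ^(2)=17; μ^(3)=11; μ^(4)=-25

((0, 0, 2, 0); (0, 0, 2, 2); (0, 0, 0, 1); (4, 1, 0, 0))


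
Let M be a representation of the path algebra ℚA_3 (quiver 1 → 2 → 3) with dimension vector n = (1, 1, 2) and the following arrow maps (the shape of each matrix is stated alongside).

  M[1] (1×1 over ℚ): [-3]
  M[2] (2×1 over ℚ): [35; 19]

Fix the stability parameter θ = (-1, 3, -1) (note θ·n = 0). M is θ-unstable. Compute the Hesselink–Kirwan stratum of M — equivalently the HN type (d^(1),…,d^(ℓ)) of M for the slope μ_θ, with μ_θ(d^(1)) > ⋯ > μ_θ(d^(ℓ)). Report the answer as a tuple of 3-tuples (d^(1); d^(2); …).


Barcode: M ≅ I[1,3], I[3,3]. HN layers by μ_θ (2 steps, strictly decreasing):
  μ^(1)=1; μ^(2)=-1

((0, 1, 1); (1, 0, 1))


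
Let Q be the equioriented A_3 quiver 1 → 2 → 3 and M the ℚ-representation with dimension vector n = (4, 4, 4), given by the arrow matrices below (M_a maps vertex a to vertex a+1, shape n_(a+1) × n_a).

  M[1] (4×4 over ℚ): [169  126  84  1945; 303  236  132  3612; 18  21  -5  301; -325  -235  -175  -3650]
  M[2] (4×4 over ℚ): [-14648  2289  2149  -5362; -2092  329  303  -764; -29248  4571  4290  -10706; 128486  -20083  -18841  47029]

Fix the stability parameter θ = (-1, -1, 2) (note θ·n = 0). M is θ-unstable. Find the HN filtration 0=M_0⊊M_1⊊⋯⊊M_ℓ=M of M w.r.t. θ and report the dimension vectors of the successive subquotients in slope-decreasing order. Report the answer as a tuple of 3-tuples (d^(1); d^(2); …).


Via rank(M_{q-1}∘⋯∘M_p): M ≅ I[1,1], I[1,3]^3, I[2,2], I[3,3].
μ_θ-semistable layers: μ^(1)=2; μ^(2)=-1

((0, 0, 4); (4, 4, 0))


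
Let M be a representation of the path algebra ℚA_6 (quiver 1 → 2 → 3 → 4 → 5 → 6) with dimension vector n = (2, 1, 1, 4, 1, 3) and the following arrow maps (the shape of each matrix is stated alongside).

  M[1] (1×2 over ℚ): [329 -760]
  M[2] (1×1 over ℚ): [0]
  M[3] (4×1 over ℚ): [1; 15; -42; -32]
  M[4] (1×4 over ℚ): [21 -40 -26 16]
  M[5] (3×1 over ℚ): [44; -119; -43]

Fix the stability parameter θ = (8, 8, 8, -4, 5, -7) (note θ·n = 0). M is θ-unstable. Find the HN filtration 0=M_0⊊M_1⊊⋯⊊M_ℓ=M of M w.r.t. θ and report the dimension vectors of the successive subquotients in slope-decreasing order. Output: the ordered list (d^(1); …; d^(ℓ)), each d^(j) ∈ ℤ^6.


Via rank(M_{q-1}∘⋯∘M_p): M ≅ I[1,1], I[1,2], I[3,6], I[4,4]^3, I[6,6]^2.
μ_θ-semistable layers: μ^(1)=8; μ^(2)=1/2; μ^(3)=-4; μ^(4)=-7

((2, 1, 0, 0, 0, 0); (0, 0, 1, 1, 1, 1); (0, 0, 0, 3, 0, 0); (0, 0, 0, 0, 0, 2))


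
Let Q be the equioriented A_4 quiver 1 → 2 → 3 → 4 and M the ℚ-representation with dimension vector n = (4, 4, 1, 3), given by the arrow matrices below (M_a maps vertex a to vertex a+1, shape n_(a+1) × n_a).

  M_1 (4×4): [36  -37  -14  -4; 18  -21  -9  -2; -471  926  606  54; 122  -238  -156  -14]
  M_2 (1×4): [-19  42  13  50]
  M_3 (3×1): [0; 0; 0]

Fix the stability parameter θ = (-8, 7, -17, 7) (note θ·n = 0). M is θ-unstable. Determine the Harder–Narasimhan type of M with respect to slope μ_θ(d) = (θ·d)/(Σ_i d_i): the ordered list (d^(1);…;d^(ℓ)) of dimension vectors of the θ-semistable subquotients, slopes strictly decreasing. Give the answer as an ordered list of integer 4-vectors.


Interval decomposition of M: I[1,2]^3, I[1,3], I[4,4]^3.
HN type (ℓ=3): μ^(1)=7; μ^(2)=-5; μ^(3)=-8

((0, 3, 0, 3); (0, 1, 1, 0); (4, 0, 0, 0))


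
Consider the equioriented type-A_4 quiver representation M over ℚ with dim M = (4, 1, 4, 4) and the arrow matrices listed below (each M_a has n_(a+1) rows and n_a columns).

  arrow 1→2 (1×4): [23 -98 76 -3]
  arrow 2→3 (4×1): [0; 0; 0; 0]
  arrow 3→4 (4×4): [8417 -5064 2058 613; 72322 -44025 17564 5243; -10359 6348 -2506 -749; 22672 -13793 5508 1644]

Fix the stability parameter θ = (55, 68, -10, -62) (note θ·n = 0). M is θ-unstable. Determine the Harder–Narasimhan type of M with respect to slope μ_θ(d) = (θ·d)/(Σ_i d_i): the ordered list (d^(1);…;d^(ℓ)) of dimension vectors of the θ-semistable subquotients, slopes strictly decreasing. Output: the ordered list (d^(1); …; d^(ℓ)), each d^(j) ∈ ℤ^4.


Interval decomposition of M: I[1,1]^3, I[1,2], I[3,4]^4.
HN type (ℓ=3): μ^(1)=68; μ^(2)=55; μ^(3)=-36

((0, 1, 0, 0); (4, 0, 0, 0); (0, 0, 4, 4))


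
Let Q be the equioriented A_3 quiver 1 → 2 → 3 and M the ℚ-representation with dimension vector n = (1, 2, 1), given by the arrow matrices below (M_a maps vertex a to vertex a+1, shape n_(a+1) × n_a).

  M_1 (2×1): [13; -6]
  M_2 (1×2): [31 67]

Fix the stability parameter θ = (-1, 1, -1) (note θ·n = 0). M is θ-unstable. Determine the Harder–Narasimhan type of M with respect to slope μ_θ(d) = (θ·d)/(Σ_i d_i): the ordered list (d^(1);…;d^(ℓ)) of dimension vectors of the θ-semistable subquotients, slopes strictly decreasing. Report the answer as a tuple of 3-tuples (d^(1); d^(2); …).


Interval decomposition of M: I[1,3], I[2,2].
HN type (ℓ=3): μ^(1)=1; μ^(2)=0; μ^(3)=-1

((0, 1, 0); (0, 1, 1); (1, 0, 0))


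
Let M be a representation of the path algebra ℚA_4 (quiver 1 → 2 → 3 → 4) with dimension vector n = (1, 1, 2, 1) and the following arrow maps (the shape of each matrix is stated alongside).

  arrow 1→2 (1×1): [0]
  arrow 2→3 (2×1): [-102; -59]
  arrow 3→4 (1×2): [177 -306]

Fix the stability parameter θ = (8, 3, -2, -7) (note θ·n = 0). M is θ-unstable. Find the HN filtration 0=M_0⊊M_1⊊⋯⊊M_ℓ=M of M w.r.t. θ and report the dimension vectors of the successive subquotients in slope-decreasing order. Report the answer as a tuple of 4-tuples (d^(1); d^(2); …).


Barcode: M ≅ I[1,1], I[2,3], I[3,4]. HN layers by μ_θ (3 steps, strictly decreasing):
  μ^(1)=8; μ^(2)=1/2; μ^(3)=-9/2

((1, 0, 0, 0); (0, 1, 1, 0); (0, 0, 1, 1))


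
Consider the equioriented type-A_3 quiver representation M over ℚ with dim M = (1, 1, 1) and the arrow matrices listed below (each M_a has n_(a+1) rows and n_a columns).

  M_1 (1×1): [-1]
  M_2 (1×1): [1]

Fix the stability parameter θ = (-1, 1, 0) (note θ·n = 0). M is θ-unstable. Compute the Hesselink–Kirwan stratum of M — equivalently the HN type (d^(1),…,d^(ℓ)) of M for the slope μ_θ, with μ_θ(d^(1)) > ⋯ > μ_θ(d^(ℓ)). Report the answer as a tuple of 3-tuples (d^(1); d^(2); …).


Barcode: M ≅ I[1,3]. HN layers by μ_θ (2 steps, strictly decreasing):
  μ^(1)=1/2; μ^(2)=-1

((0, 1, 1); (1, 0, 0))


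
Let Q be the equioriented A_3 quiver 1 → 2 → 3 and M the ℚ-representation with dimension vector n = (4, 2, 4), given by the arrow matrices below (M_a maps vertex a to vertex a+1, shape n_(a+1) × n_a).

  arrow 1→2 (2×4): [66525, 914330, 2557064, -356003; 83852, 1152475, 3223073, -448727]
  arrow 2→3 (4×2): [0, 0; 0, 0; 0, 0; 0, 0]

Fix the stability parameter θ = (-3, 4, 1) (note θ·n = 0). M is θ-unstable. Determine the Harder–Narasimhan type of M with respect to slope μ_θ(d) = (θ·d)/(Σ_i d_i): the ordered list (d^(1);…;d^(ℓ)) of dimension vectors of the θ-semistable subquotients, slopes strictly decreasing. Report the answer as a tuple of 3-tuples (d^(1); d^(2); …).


Interval decomposition of M: I[1,1]^2, I[1,2]^2, I[3,3]^4.
HN type (ℓ=3): μ^(1)=4; μ^(2)=1; μ^(3)=-3

((0, 2, 0); (0, 0, 4); (4, 0, 0))


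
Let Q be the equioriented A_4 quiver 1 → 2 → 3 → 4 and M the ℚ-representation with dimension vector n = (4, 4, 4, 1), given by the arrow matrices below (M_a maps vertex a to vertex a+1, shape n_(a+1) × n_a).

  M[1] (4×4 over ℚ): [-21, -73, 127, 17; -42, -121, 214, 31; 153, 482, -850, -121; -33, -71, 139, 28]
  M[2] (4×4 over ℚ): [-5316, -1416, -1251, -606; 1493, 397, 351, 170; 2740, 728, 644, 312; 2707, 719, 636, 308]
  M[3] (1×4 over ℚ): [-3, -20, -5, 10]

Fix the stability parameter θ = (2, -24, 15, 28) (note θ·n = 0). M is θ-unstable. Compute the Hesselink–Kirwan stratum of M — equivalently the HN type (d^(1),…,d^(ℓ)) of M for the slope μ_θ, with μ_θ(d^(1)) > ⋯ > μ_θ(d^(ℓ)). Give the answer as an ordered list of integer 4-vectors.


Interval decomposition of M: I[1,2], I[1,3]^2, I[1,4], I[3,3].
HN type (ℓ=3): μ^(1)=28; μ^(2)=15; μ^(3)=-11

((0, 0, 0, 1); (0, 0, 4, 0); (4, 4, 0, 0))


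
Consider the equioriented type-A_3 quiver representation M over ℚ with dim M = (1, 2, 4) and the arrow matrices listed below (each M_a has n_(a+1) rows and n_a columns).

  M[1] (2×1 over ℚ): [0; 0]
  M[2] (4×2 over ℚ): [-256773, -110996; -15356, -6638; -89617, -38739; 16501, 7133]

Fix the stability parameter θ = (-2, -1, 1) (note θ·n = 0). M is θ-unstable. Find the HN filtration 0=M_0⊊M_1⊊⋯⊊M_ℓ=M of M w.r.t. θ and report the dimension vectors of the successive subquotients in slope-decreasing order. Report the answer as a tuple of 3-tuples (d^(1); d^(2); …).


Interval decomposition of M: I[1,1], I[2,3]^2, I[3,3]^2.
HN type (ℓ=3): μ^(1)=1; μ^(2)=-1; μ^(3)=-2

((0, 0, 4); (0, 2, 0); (1, 0, 0))


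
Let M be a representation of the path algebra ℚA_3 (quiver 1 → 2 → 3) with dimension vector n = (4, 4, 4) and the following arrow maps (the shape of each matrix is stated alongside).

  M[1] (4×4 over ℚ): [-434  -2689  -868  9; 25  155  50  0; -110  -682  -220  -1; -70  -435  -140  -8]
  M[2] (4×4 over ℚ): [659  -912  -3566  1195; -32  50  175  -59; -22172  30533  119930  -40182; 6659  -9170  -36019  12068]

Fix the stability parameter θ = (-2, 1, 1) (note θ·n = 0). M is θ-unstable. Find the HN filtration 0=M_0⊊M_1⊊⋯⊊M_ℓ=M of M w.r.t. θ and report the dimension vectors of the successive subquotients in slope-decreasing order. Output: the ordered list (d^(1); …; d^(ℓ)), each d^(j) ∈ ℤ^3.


Barcode: M ≅ I[1,1], I[1,3]^3, I[2,2], I[3,3]. HN layers by μ_θ (2 steps, strictly decreasing):
  μ^(1)=1; μ^(2)=-2

((0, 4, 4); (4, 0, 0))


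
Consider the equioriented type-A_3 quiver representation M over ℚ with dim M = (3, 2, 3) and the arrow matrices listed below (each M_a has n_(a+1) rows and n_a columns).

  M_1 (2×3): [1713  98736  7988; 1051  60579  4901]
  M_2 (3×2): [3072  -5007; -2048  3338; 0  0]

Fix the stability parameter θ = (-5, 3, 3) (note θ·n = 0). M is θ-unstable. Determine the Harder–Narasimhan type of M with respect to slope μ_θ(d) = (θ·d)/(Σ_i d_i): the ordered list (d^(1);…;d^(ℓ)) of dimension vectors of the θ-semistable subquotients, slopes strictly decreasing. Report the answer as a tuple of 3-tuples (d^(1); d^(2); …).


Via rank(M_{q-1}∘⋯∘M_p): M ≅ I[1,1], I[1,2], I[1,3], I[3,3]^2.
μ_θ-semistable layers: μ^(1)=3; μ^(2)=-5

((0, 2, 3); (3, 0, 0))
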